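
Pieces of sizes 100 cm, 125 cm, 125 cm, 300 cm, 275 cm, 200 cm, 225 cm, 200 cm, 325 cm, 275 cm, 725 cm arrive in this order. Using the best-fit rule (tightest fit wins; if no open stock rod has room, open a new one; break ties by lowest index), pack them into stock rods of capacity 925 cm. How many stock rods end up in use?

4

  100 → stock rod 1 (new)  [load 100/925]
  125 → stock rod 1  [load 225/925]
  125 → stock rod 1  [load 350/925]
  300 → stock rod 1  [load 650/925]
  275 → stock rod 1  [load 925/925]
  200 → stock rod 2 (new)  [load 200/925]
  225 → stock rod 2  [load 425/925]
  200 → stock rod 2  [load 625/925]
  325 → stock rod 3 (new)  [load 325/925]
  275 → stock rod 2  [load 900/925]
  725 → stock rod 4 (new)  [load 725/925]
4 stock rods opened.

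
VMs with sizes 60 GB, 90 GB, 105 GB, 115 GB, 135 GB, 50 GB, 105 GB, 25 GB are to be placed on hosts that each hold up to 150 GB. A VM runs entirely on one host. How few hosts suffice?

6

Total = 135 + 115 + 105 + 105 + 90 + 60 + 50 + 25 = 685 GB.
Lower bound: ⌈685/150⌉ = 5 hosts.
A packing using 6 hosts:
  host 1: 135 = 135
  host 2: 115 + 25 = 140
  host 3: 105 = 105
  host 4: 105 = 105
  host 5: 90 + 60 = 150
  host 6: 50 = 50
No arrangement into 5 hosts stays within capacity, so 6 is optimal.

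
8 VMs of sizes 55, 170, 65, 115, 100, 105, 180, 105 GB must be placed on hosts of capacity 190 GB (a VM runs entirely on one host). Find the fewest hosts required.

Total = 180 + 170 + 115 + 105 + 105 + 100 + 65 + 55 = 895 GB.
Lower bound: ⌈895/190⌉ = 5 hosts.
Also, 6 VMs each exceed 95 GB, and no two of those can share a host, so at least 6 hosts are needed.
A packing using 6 hosts:
  host 1: 180 = 180
  host 2: 170 = 170
  host 3: 115 + 65 = 180
  host 4: 105 + 55 = 160
  host 5: 105 = 105
  host 6: 100 = 100
This matches the lower bound, so 6 is optimal.

6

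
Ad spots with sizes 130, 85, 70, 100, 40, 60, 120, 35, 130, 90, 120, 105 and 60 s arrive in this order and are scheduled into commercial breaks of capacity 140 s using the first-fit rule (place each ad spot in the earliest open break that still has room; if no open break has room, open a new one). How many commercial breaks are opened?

  130 → break 1 (new)  [load 130/140]
  85 → break 2 (new)  [load 85/140]
  70 → break 3 (new)  [load 70/140]
  100 → break 4 (new)  [load 100/140]
  40 → break 2  [load 125/140]
  60 → break 3  [load 130/140]
  120 → break 5 (new)  [load 120/140]
  35 → break 4  [load 135/140]
  130 → break 6 (new)  [load 130/140]
  90 → break 7 (new)  [load 90/140]
  120 → break 8 (new)  [load 120/140]
  105 → break 9 (new)  [load 105/140]
  60 → break 10 (new)  [load 60/140]
10 commercial breaks opened.

10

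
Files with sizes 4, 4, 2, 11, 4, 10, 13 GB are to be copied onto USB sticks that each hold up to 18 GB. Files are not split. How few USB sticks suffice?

3

Total = 13 + 11 + 10 + 4 + 4 + 4 + 2 = 48 GB.
Lower bound: ⌈48/18⌉ = 3 USB sticks.
A packing using 3 USB sticks:
  USB stick 1: 13 + 4 = 17
  USB stick 2: 11 + 4 + 2 = 17
  USB stick 3: 10 + 4 = 14
This matches the lower bound, so 3 is optimal.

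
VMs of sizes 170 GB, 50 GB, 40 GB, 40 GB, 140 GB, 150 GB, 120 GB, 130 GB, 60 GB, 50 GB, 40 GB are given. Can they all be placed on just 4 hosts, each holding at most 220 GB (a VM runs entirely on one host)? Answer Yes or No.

Total = 990 GB; ⌈990/220⌉ = 5.
At least 5 hosts are required, but only 4 are allowed.

No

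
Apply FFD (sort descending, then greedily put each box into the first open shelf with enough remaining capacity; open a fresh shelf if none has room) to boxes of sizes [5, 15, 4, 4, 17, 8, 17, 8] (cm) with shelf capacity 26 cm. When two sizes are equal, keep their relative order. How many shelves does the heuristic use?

Sorted descending: 17, 17, 15, 8, 8, 5, 4, 4.
  17 → shelf 1 (new)  [load 17/26]
  17 → shelf 2 (new)  [load 17/26]
  15 → shelf 3 (new)  [load 15/26]
  8 → shelf 1  [load 25/26]
  8 → shelf 2  [load 25/26]
  5 → shelf 3  [load 20/26]
  4 → shelf 3  [load 24/26]
  4 → shelf 4 (new)  [load 4/26]
4 shelves opened.

4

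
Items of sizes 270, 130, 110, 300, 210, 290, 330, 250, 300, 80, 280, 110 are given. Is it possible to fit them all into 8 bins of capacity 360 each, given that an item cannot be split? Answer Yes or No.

Total = 2660; ⌈2660/360⌉ = 8.
The bound of 8 does not rule out 8, but exhaustive search shows no assignment into 8 bins of capacity 360 exists — the minimum is 9.

No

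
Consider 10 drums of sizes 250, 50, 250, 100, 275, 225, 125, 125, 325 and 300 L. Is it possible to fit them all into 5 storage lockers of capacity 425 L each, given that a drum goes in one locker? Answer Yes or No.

Total = 2025 L; ⌈2025/425⌉ = 5.
6 drums each exceed half the capacity and cannot share a locker, forcing at least 6 storage lockers.
At least 6 storage lockers are required, but only 5 are allowed.

No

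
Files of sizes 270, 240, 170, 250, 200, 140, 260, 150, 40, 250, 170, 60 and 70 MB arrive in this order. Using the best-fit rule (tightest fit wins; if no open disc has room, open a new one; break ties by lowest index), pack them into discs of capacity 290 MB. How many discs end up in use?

  270 → disc 1 (new)  [load 270/290]
  240 → disc 2 (new)  [load 240/290]
  170 → disc 3 (new)  [load 170/290]
  250 → disc 4 (new)  [load 250/290]
  200 → disc 5 (new)  [load 200/290]
  140 → disc 6 (new)  [load 140/290]
  260 → disc 7 (new)  [load 260/290]
  150 → disc 6  [load 290/290]
  40 → disc 4  [load 290/290]
  250 → disc 8 (new)  [load 250/290]
  170 → disc 9 (new)  [load 170/290]
  60 → disc 5  [load 260/290]
  70 → disc 3  [load 240/290]
9 discs opened.

9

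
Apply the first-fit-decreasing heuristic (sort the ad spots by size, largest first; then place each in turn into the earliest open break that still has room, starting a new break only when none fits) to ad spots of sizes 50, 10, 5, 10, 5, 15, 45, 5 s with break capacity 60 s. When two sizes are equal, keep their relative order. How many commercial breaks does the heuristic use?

Sorted descending: 50, 45, 15, 10, 10, 5, 5, 5.
  50 → break 1 (new)  [load 50/60]
  45 → break 2 (new)  [load 45/60]
  15 → break 2  [load 60/60]
  10 → break 1  [load 60/60]
  10 → break 3 (new)  [load 10/60]
  5 → break 3  [load 15/60]
  5 → break 3  [load 20/60]
  5 → break 3  [load 25/60]
3 commercial breaks opened.

3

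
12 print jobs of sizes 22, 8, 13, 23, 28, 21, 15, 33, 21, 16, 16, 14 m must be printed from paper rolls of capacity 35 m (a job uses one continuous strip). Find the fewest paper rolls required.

Total = 33 + 28 + 23 + 22 + 21 + 21 + 16 + 16 + 15 + 14 + 13 + 8 = 230 m.
Lower bound: ⌈230/35⌉ = 7 paper rolls.
A packing using 8 paper rolls:
  roll 1: 33 = 33
  roll 2: 28 = 28
  roll 3: 23 + 8 = 31
  roll 4: 22 + 13 = 35
  roll 5: 21 + 14 = 35
  roll 6: 21 = 21
  roll 7: 16 + 16 = 32
  roll 8: 15 = 15
No arrangement into 7 paper rolls stays within capacity, so 8 is optimal.

8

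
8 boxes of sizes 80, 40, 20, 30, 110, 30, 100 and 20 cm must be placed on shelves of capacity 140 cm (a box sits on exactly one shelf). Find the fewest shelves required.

4

Total = 110 + 100 + 80 + 40 + 30 + 30 + 20 + 20 = 430 cm.
Lower bound: ⌈430/140⌉ = 4 shelves.
A packing using 4 shelves:
  shelf 1: 110 + 30 = 140
  shelf 2: 100 + 40 = 140
  shelf 3: 80 + 30 + 20 = 130
  shelf 4: 20 = 20
This matches the lower bound, so 4 is optimal.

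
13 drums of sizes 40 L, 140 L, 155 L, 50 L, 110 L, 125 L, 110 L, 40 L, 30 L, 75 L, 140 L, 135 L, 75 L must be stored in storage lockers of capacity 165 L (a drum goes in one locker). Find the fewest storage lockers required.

Total = 155 + 140 + 140 + 135 + 125 + 110 + 110 + 75 + 75 + 50 + 40 + 40 + 30 = 1225 L.
Lower bound: ⌈1225/165⌉ = 8 storage lockers.
A packing using 8 storage lockers:
  locker 1: 155 = 155
  locker 2: 140 = 140
  locker 3: 140 = 140
  locker 4: 135 + 30 = 165
  locker 5: 125 + 40 = 165
  locker 6: 110 + 50 = 160
  locker 7: 110 + 40 = 150
  locker 8: 75 + 75 = 150
This matches the lower bound, so 8 is optimal.

8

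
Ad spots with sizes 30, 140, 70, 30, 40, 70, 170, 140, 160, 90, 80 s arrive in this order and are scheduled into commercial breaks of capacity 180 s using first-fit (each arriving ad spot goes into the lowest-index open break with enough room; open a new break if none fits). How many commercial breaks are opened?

7

  30 → break 1 (new)  [load 30/180]
  140 → break 1  [load 170/180]
  70 → break 2 (new)  [load 70/180]
  30 → break 2  [load 100/180]
  40 → break 2  [load 140/180]
  70 → break 3 (new)  [load 70/180]
  170 → break 4 (new)  [load 170/180]
  140 → break 5 (new)  [load 140/180]
  160 → break 6 (new)  [load 160/180]
  90 → break 3  [load 160/180]
  80 → break 7 (new)  [load 80/180]
7 commercial breaks opened.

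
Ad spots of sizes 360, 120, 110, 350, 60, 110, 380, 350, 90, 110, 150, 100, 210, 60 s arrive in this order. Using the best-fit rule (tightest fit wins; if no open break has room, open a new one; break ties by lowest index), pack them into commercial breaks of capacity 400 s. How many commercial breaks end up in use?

7

  360 → break 1 (new)  [load 360/400]
  120 → break 2 (new)  [load 120/400]
  110 → break 2  [load 230/400]
  350 → break 3 (new)  [load 350/400]
  60 → break 2  [load 290/400]
  110 → break 2  [load 400/400]
  380 → break 4 (new)  [load 380/400]
  350 → break 5 (new)  [load 350/400]
  90 → break 6 (new)  [load 90/400]
  110 → break 6  [load 200/400]
  150 → break 6  [load 350/400]
  100 → break 7 (new)  [load 100/400]
  210 → break 7  [load 310/400]
  60 → break 7  [load 370/400]
7 commercial breaks opened.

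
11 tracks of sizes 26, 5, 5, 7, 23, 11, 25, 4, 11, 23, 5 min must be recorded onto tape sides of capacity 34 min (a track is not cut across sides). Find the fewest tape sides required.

5

Total = 26 + 25 + 23 + 23 + 11 + 11 + 7 + 5 + 5 + 5 + 4 = 145 min.
Lower bound: ⌈145/34⌉ = 5 tape sides.
A packing using 5 tape sides:
  side 1: 26 + 7 = 33
  side 2: 25 + 5 + 4 = 34
  side 3: 23 + 11 = 34
  side 4: 23 + 11 = 34
  side 5: 5 + 5 = 10
This matches the lower bound, so 5 is optimal.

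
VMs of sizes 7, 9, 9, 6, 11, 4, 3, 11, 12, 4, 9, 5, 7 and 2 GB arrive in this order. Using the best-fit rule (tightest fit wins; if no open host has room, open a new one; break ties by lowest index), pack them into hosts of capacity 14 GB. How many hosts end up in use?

  7 → host 1 (new)  [load 7/14]
  9 → host 2 (new)  [load 9/14]
  9 → host 3 (new)  [load 9/14]
  6 → host 1  [load 13/14]
  11 → host 4 (new)  [load 11/14]
  4 → host 2  [load 13/14]
  3 → host 4  [load 14/14]
  11 → host 5 (new)  [load 11/14]
  12 → host 6 (new)  [load 12/14]
  4 → host 3  [load 13/14]
  9 → host 7 (new)  [load 9/14]
  5 → host 7  [load 14/14]
  7 → host 8 (new)  [load 7/14]
  2 → host 6  [load 14/14]
8 hosts opened.

8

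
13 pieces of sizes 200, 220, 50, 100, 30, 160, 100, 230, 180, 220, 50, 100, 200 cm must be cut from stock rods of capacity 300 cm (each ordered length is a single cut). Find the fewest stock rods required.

7

Total = 230 + 220 + 220 + 200 + 200 + 180 + 160 + 100 + 100 + 100 + 50 + 50 + 30 = 1840 cm.
Lower bound: ⌈1840/300⌉ = 7 stock rods.
A packing using 7 stock rods:
  stock rod 1: 230 + 50 = 280
  stock rod 2: 220 + 50 + 30 = 300
  stock rod 3: 220 = 220
  stock rod 4: 200 + 100 = 300
  stock rod 5: 200 + 100 = 300
  stock rod 6: 180 + 100 = 280
  stock rod 7: 160 = 160
This matches the lower bound, so 7 is optimal.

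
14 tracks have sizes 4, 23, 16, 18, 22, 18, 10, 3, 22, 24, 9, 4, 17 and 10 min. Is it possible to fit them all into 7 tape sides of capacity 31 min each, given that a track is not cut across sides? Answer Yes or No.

No

Total = 200 min; ⌈200/31⌉ = 7.
8 tracks each exceed half the capacity and cannot share a side, forcing at least 8 tape sides.
At least 8 tape sides are required, but only 7 are allowed.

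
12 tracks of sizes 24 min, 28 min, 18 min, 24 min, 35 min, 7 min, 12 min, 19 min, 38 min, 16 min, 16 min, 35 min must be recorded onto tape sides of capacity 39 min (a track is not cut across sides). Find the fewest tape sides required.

Total = 38 + 35 + 35 + 28 + 24 + 24 + 19 + 18 + 16 + 16 + 12 + 7 = 272 min.
Lower bound: ⌈272/39⌉ = 7 tape sides.
A packing using 8 tape sides:
  side 1: 38 = 38
  side 2: 35 = 35
  side 3: 35 = 35
  side 4: 28 + 7 = 35
  side 5: 24 + 12 = 36
  side 6: 24 = 24
  side 7: 19 + 18 = 37
  side 8: 16 + 16 = 32
No arrangement into 7 tape sides stays within capacity, so 8 is optimal.

8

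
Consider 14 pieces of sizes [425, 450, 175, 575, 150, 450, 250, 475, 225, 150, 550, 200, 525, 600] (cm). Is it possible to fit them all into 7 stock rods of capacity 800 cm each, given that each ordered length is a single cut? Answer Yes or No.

Total = 5200 cm; ⌈5200/800⌉ = 7.
8 pieces each exceed half the capacity and cannot share a stock rod, forcing at least 8 stock rods.
At least 8 stock rods are required, but only 7 are allowed.

No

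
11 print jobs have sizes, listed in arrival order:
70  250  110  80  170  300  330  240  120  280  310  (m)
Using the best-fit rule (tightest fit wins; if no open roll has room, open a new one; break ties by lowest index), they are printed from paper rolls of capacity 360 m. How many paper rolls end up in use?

  70 → roll 1 (new)  [load 70/360]
  250 → roll 1  [load 320/360]
  110 → roll 2 (new)  [load 110/360]
  80 → roll 2  [load 190/360]
  170 → roll 2  [load 360/360]
  300 → roll 3 (new)  [load 300/360]
  330 → roll 4 (new)  [load 330/360]
  240 → roll 5 (new)  [load 240/360]
  120 → roll 5  [load 360/360]
  280 → roll 6 (new)  [load 280/360]
  310 → roll 7 (new)  [load 310/360]
7 paper rolls opened.

7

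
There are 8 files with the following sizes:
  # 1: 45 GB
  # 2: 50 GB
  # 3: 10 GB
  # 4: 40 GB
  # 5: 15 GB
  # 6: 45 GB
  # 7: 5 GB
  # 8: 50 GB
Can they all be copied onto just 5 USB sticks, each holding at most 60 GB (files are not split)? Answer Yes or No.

Yes

A valid assignment using 5 USB sticks:
  USB stick 1: 50 + 10 = 60
  USB stick 2: 50 + 5 = 55
  USB stick 3: 45 + 15 = 60
  USB stick 4: 45 = 45
  USB stick 5: 40 = 40
Every load is within 60 GB, so 5 USB sticks suffice.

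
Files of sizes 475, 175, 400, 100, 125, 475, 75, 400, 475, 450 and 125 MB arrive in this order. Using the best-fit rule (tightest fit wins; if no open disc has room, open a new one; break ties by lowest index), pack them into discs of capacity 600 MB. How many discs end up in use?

6

  475 → disc 1 (new)  [load 475/600]
  175 → disc 2 (new)  [load 175/600]
  400 → disc 2  [load 575/600]
  100 → disc 1  [load 575/600]
  125 → disc 3 (new)  [load 125/600]
  475 → disc 3  [load 600/600]
  75 → disc 4 (new)  [load 75/600]
  400 → disc 4  [load 475/600]
  475 → disc 5 (new)  [load 475/600]
  450 → disc 6 (new)  [load 450/600]
  125 → disc 4  [load 600/600]
6 discs opened.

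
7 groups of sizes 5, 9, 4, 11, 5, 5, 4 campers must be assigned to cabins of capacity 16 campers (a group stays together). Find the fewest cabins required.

3

Total = 11 + 9 + 5 + 5 + 5 + 4 + 4 = 43 campers.
Lower bound: ⌈43/16⌉ = 3 cabins.
A packing using 3 cabins:
  cabin 1: 11 + 5 = 16
  cabin 2: 9 + 5 = 14
  cabin 3: 5 + 4 + 4 = 13
This matches the lower bound, so 3 is optimal.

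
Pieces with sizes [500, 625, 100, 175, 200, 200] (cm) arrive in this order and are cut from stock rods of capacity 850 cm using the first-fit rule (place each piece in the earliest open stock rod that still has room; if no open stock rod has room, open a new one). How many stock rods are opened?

  500 → stock rod 1 (new)  [load 500/850]
  625 → stock rod 2 (new)  [load 625/850]
  100 → stock rod 1  [load 600/850]
  175 → stock rod 1  [load 775/850]
  200 → stock rod 2  [load 825/850]
  200 → stock rod 3 (new)  [load 200/850]
3 stock rods opened.

3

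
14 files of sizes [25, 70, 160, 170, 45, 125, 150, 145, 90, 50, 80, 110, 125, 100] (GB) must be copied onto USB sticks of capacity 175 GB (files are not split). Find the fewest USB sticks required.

9

Total = 170 + 160 + 150 + 145 + 125 + 125 + 110 + 100 + 90 + 80 + 70 + 50 + 45 + 25 = 1445 GB.
Lower bound: ⌈1445/175⌉ = 9 USB sticks.
A packing using 9 USB sticks:
  USB stick 1: 170 = 170
  USB stick 2: 160 = 160
  USB stick 3: 150 + 25 = 175
  USB stick 4: 145 = 145
  USB stick 5: 125 + 50 = 175
  USB stick 6: 125 + 45 = 170
  USB stick 7: 110 = 110
  USB stick 8: 100 + 70 = 170
  USB stick 9: 90 + 80 = 170
This matches the lower bound, so 9 is optimal.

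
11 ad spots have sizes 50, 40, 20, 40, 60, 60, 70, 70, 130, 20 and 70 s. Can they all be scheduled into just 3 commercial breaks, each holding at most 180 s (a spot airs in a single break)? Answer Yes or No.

Total = 630 s; ⌈630/180⌉ = 4.
At least 4 commercial breaks are required, but only 3 are allowed.

No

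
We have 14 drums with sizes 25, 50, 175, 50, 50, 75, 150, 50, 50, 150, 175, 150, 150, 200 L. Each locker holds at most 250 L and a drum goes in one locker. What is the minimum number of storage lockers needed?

Total = 200 + 175 + 175 + 150 + 150 + 150 + 150 + 75 + 50 + 50 + 50 + 50 + 50 + 25 = 1500 L.
Lower bound: ⌈1500/250⌉ = 6 storage lockers.
Also, 7 drums each exceed 125 L, and no two of those can share a locker, so at least 7 storage lockers are needed.
A packing using 7 storage lockers:
  locker 1: 200 + 50 = 250
  locker 2: 175 + 75 = 250
  locker 3: 175 + 50 + 25 = 250
  locker 4: 150 + 50 + 50 = 250
  locker 5: 150 + 50 = 200
  locker 6: 150 = 150
  locker 7: 150 = 150
This matches the lower bound, so 7 is optimal.

7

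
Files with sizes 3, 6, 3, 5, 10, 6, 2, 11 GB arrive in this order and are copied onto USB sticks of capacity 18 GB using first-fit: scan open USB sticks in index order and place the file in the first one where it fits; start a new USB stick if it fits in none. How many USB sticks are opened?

3

  3 → USB stick 1 (new)  [load 3/18]
  6 → USB stick 1  [load 9/18]
  3 → USB stick 1  [load 12/18]
  5 → USB stick 1  [load 17/18]
  10 → USB stick 2 (new)  [load 10/18]
  6 → USB stick 2  [load 16/18]
  2 → USB stick 2  [load 18/18]
  11 → USB stick 3 (new)  [load 11/18]
3 USB sticks opened.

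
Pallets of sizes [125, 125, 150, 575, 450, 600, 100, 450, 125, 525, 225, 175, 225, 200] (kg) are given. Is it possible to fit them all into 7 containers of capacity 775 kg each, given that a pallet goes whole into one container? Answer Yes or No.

A valid assignment using 6 containers:
  container 1: 600 + 175 = 775
  container 2: 575 + 200 = 775
  container 3: 525 + 225 = 750
  container 4: 450 + 225 + 100 = 775
  container 5: 450 + 150 + 125 = 725
  container 6: 125 + 125 = 250
That uses only 6 ≤ 7, so 7 containers are enough.

Yes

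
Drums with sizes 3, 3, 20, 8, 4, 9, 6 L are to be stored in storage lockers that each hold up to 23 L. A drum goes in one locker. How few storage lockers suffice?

3

Total = 20 + 9 + 8 + 6 + 4 + 3 + 3 = 53 L.
Lower bound: ⌈53/23⌉ = 3 storage lockers.
A packing using 3 storage lockers:
  locker 1: 20 + 3 = 23
  locker 2: 9 + 8 + 6 = 23
  locker 3: 4 + 3 = 7
This matches the lower bound, so 3 is optimal.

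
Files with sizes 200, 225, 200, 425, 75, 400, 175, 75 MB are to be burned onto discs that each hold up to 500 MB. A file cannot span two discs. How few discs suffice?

Total = 425 + 400 + 225 + 200 + 200 + 175 + 75 + 75 = 1775 MB.
Lower bound: ⌈1775/500⌉ = 4 discs.
A packing using 4 discs:
  disc 1: 425 + 75 = 500
  disc 2: 400 + 75 = 475
  disc 3: 225 + 200 = 425
  disc 4: 200 + 175 = 375
This matches the lower bound, so 4 is optimal.

4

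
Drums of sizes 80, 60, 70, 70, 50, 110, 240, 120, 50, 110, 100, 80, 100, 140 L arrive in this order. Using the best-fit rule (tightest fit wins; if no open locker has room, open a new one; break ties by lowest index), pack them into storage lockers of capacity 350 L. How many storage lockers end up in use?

  80 → locker 1 (new)  [load 80/350]
  60 → locker 1  [load 140/350]
  70 → locker 1  [load 210/350]
  70 → locker 1  [load 280/350]
  50 → locker 1  [load 330/350]
  110 → locker 2 (new)  [load 110/350]
  240 → locker 2  [load 350/350]
  120 → locker 3 (new)  [load 120/350]
  50 → locker 3  [load 170/350]
  110 → locker 3  [load 280/350]
  100 → locker 4 (new)  [load 100/350]
  80 → locker 4  [load 180/350]
  100 → locker 4  [load 280/350]
  140 → locker 5 (new)  [load 140/350]
5 storage lockers opened.

5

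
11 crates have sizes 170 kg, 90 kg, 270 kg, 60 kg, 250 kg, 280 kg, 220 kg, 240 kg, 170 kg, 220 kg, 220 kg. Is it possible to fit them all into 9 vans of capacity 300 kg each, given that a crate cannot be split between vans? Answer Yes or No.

Yes

A valid assignment using 9 vans:
  van 1: 280 = 280
  van 2: 270 = 270
  van 3: 250 = 250
  van 4: 240 + 60 = 300
  van 5: 220 = 220
  van 6: 220 = 220
  van 7: 220 = 220
  van 8: 170 + 90 = 260
  van 9: 170 = 170
Every load is within 300 kg, so 9 vans suffice.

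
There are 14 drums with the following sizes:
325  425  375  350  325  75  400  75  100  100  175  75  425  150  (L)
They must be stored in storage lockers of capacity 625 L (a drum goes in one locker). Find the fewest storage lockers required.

7

Total = 425 + 425 + 400 + 375 + 350 + 325 + 325 + 175 + 150 + 100 + 100 + 75 + 75 + 75 = 3375 L.
Lower bound: ⌈3375/625⌉ = 6 storage lockers.
Also, 7 drums each exceed 625/2 L, and no two of those can share a locker, so at least 7 storage lockers are needed.
A packing using 7 storage lockers:
  locker 1: 425 + 175 = 600
  locker 2: 425 + 150 = 575
  locker 3: 400 + 100 + 100 = 600
  locker 4: 375 + 75 + 75 + 75 = 600
  locker 5: 350 = 350
  locker 6: 325 = 325
  locker 7: 325 = 325
This matches the lower bound, so 7 is optimal.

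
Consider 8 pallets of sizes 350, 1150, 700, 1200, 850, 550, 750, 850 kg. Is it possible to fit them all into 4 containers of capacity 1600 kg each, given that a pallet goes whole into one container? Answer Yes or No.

Total = 6400 kg; ⌈6400/1600⌉ = 4.
The bound of 4 does not rule out 4, but exhaustive search shows no assignment into 4 containers of capacity 1600 kg exists — the minimum is 5.

No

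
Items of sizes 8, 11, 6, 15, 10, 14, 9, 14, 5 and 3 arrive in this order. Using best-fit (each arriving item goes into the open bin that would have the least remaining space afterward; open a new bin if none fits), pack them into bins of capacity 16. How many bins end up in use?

  8 → bin 1 (new)  [load 8/16]
  11 → bin 2 (new)  [load 11/16]
  6 → bin 1  [load 14/16]
  15 → bin 3 (new)  [load 15/16]
  10 → bin 4 (new)  [load 10/16]
  14 → bin 5 (new)  [load 14/16]
  9 → bin 6 (new)  [load 9/16]
  14 → bin 7 (new)  [load 14/16]
  5 → bin 2  [load 16/16]
  3 → bin 4  [load 13/16]
7 bins opened.

7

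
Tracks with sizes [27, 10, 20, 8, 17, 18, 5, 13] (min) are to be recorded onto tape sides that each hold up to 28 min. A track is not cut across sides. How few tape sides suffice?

Total = 27 + 20 + 18 + 17 + 13 + 10 + 8 + 5 = 118 min.
Lower bound: ⌈118/28⌉ = 5 tape sides.
A packing using 5 tape sides:
  side 1: 27 = 27
  side 2: 20 + 8 = 28
  side 3: 18 + 10 = 28
  side 4: 17 + 5 = 22
  side 5: 13 = 13
This matches the lower bound, so 5 is optimal.

5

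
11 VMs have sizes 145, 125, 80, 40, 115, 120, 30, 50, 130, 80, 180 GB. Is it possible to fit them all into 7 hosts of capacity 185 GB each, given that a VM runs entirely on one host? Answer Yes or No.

Yes

A valid assignment using 7 hosts:
  host 1: 180 = 180
  host 2: 145 + 40 = 185
  host 3: 130 + 50 = 180
  host 4: 125 + 30 = 155
  host 5: 120 = 120
  host 6: 115 = 115
  host 7: 80 + 80 = 160
Every load is within 185 GB, so 7 hosts suffice.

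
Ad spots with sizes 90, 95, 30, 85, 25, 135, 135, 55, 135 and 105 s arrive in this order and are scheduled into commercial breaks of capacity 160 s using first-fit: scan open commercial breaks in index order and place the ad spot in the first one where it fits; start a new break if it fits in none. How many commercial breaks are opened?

7

  90 → break 1 (new)  [load 90/160]
  95 → break 2 (new)  [load 95/160]
  30 → break 1  [load 120/160]
  85 → break 3 (new)  [load 85/160]
  25 → break 1  [load 145/160]
  135 → break 4 (new)  [load 135/160]
  135 → break 5 (new)  [load 135/160]
  55 → break 2  [load 150/160]
  135 → break 6 (new)  [load 135/160]
  105 → break 7 (new)  [load 105/160]
7 commercial breaks opened.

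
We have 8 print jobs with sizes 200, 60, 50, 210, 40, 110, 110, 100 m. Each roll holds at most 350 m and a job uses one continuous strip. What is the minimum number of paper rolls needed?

3

Total = 210 + 200 + 110 + 110 + 100 + 60 + 50 + 40 = 880 m.
Lower bound: ⌈880/350⌉ = 3 paper rolls.
A packing using 3 paper rolls:
  roll 1: 210 + 110 = 320
  roll 2: 200 + 110 + 40 = 350
  roll 3: 100 + 60 + 50 = 210
This matches the lower bound, so 3 is optimal.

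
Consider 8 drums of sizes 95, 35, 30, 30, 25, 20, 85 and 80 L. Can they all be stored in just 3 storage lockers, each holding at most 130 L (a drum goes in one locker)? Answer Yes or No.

Total = 400 L; ⌈400/130⌉ = 4.
At least 4 storage lockers are required, but only 3 are allowed.

No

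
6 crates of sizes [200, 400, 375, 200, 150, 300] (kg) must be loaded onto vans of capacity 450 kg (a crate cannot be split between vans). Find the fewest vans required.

4

Total = 400 + 375 + 300 + 200 + 200 + 150 = 1625 kg.
Lower bound: ⌈1625/450⌉ = 4 vans.
A packing using 4 vans:
  van 1: 400 = 400
  van 2: 375 = 375
  van 3: 300 + 150 = 450
  van 4: 200 + 200 = 400
This matches the lower bound, so 4 is optimal.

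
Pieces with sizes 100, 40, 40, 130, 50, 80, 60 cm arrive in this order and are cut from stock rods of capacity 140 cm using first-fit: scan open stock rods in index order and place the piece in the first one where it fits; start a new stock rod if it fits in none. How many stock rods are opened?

  100 → stock rod 1 (new)  [load 100/140]
  40 → stock rod 1  [load 140/140]
  40 → stock rod 2 (new)  [load 40/140]
  130 → stock rod 3 (new)  [load 130/140]
  50 → stock rod 2  [load 90/140]
  80 → stock rod 4 (new)  [load 80/140]
  60 → stock rod 4  [load 140/140]
4 stock rods opened.

4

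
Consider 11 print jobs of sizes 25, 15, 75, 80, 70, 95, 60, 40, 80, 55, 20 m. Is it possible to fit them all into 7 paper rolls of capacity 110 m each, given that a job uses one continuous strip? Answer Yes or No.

Yes

A valid assignment using 7 paper rolls:
  roll 1: 95 + 15 = 110
  roll 2: 80 + 25 = 105
  roll 3: 80 + 20 = 100
  roll 4: 75 = 75
  roll 5: 70 + 40 = 110
  roll 6: 60 = 60
  roll 7: 55 = 55
Every load is within 110 m, so 7 paper rolls suffice.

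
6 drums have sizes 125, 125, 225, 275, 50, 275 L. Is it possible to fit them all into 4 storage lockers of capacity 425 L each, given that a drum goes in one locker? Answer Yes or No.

Yes

A valid assignment using 3 storage lockers:
  locker 1: 275 + 125 = 400
  locker 2: 275 + 125 = 400
  locker 3: 225 + 50 = 275
That uses only 3 ≤ 4, so 4 storage lockers are enough.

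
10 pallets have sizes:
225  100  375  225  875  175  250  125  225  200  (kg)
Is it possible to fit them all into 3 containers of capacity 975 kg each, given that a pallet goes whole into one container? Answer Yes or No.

A valid assignment using 3 containers:
  container 1: 875 + 100 = 975
  container 2: 375 + 250 + 225 + 125 = 975
  container 3: 225 + 225 + 200 + 175 = 825
Every load is within 975 kg, so 3 containers suffice.

Yes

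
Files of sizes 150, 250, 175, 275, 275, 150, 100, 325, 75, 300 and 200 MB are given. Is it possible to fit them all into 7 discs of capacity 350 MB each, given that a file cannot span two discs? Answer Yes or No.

Yes

A valid assignment using 7 discs:
  disc 1: 325 = 325
  disc 2: 300 = 300
  disc 3: 275 + 75 = 350
  disc 4: 275 = 275
  disc 5: 250 + 100 = 350
  disc 6: 200 + 150 = 350
  disc 7: 175 + 150 = 325
Every load is within 350 MB, so 7 discs suffice.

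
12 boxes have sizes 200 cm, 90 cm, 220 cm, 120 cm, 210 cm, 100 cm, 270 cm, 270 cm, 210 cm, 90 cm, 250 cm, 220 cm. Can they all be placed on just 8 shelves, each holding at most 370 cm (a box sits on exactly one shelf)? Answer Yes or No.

A valid assignment using 8 shelves:
  shelf 1: 270 + 100 = 370
  shelf 2: 270 + 90 = 360
  shelf 3: 250 + 120 = 370
  shelf 4: 220 + 90 = 310
  shelf 5: 220 = 220
  shelf 6: 210 = 210
  shelf 7: 210 = 210
  shelf 8: 200 = 200
Every load is within 370 cm, so 8 shelves suffice.

Yes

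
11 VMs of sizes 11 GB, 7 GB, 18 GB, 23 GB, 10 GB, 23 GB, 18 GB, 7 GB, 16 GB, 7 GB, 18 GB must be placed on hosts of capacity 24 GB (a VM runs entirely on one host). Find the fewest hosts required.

Total = 23 + 23 + 18 + 18 + 18 + 16 + 11 + 10 + 7 + 7 + 7 = 158 GB.
Lower bound: ⌈158/24⌉ = 7 hosts.
A packing using 8 hosts:
  host 1: 23 = 23
  host 2: 23 = 23
  host 3: 18 = 18
  host 4: 18 = 18
  host 5: 18 = 18
  host 6: 16 + 7 = 23
  host 7: 11 + 10 = 21
  host 8: 7 + 7 = 14
No arrangement into 7 hosts stays within capacity, so 8 is optimal.

8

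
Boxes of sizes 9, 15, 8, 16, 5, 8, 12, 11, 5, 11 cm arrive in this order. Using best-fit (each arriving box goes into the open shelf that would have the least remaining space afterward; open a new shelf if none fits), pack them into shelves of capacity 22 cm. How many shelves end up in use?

5

  9 → shelf 1 (new)  [load 9/22]
  15 → shelf 2 (new)  [load 15/22]
  8 → shelf 1  [load 17/22]
  16 → shelf 3 (new)  [load 16/22]
  5 → shelf 1  [load 22/22]
  8 → shelf 4 (new)  [load 8/22]
  12 → shelf 4  [load 20/22]
  11 → shelf 5 (new)  [load 11/22]
  5 → shelf 3  [load 21/22]
  11 → shelf 5  [load 22/22]
5 shelves opened.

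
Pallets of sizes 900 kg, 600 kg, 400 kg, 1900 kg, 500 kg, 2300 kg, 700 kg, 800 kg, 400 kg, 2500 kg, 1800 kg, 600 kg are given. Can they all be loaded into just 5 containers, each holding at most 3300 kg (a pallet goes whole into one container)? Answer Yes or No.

Yes

A valid assignment using 5 containers:
  container 1: 2500 + 800 = 3300
  container 2: 2300 + 900 = 3200
  container 3: 1900 + 700 + 600 = 3200
  container 4: 1800 + 600 + 500 + 400 = 3300
  container 5: 400 = 400
Every load is within 3300 kg, so 5 containers suffice.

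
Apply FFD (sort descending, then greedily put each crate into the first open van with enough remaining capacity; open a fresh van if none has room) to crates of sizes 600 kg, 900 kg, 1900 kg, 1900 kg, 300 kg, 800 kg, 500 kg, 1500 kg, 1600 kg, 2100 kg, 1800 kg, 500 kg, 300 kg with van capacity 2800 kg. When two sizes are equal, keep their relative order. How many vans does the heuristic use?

6

Sorted descending: 2100, 1900, 1900, 1800, 1600, 1500, 900, 800, 600, 500, 500, 300, 300.
  2100 → van 1 (new)  [load 2100/2800]
  1900 → van 2 (new)  [load 1900/2800]
  1900 → van 3 (new)  [load 1900/2800]
  1800 → van 4 (new)  [load 1800/2800]
  1600 → van 5 (new)  [load 1600/2800]
  1500 → van 6 (new)  [load 1500/2800]
  900 → van 2  [load 2800/2800]
  800 → van 3  [load 2700/2800]
  600 → van 1  [load 2700/2800]
  500 → van 4  [load 2300/2800]
  500 → van 4  [load 2800/2800]
  300 → van 5  [load 1900/2800]
  300 → van 5  [load 2200/2800]
6 vans opened.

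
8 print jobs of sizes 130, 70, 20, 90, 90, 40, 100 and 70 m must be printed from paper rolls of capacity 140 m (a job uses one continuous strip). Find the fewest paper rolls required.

5

Total = 130 + 100 + 90 + 90 + 70 + 70 + 40 + 20 = 610 m.
Lower bound: ⌈610/140⌉ = 5 paper rolls.
A packing using 5 paper rolls:
  roll 1: 130 = 130
  roll 2: 100 + 40 = 140
  roll 3: 90 + 20 = 110
  roll 4: 90 = 90
  roll 5: 70 + 70 = 140
This matches the lower bound, so 5 is optimal.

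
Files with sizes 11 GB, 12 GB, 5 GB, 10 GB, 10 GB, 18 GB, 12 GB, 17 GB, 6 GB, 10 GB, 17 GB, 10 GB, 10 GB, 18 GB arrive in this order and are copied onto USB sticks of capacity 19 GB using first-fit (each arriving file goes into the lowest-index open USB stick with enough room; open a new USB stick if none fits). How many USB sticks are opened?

  11 → USB stick 1 (new)  [load 11/19]
  12 → USB stick 2 (new)  [load 12/19]
  5 → USB stick 1  [load 16/19]
  10 → USB stick 3 (new)  [load 10/19]
  10 → USB stick 4 (new)  [load 10/19]
  18 → USB stick 5 (new)  [load 18/19]
  12 → USB stick 6 (new)  [load 12/19]
  17 → USB stick 7 (new)  [load 17/19]
  6 → USB stick 2  [load 18/19]
  10 → USB stick 8 (new)  [load 10/19]
  17 → USB stick 9 (new)  [load 17/19]
  10 → USB stick 10 (new)  [load 10/19]
  10 → USB stick 11 (new)  [load 10/19]
  18 → USB stick 12 (new)  [load 18/19]
12 USB sticks opened.

12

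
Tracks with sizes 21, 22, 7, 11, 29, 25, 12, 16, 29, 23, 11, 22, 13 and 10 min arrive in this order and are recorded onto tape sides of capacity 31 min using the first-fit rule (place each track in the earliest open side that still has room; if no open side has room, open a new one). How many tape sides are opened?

10

  21 → side 1 (new)  [load 21/31]
  22 → side 2 (new)  [load 22/31]
  7 → side 1  [load 28/31]
  11 → side 3 (new)  [load 11/31]
  29 → side 4 (new)  [load 29/31]
  25 → side 5 (new)  [load 25/31]
  12 → side 3  [load 23/31]
  16 → side 6 (new)  [load 16/31]
  29 → side 7 (new)  [load 29/31]
  23 → side 8 (new)  [load 23/31]
  11 → side 6  [load 27/31]
  22 → side 9 (new)  [load 22/31]
  13 → side 10 (new)  [load 13/31]
  10 → side 10  [load 23/31]
10 tape sides opened.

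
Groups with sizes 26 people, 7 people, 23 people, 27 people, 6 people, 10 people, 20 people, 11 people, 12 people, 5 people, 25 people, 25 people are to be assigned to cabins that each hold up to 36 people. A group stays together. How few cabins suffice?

Total = 27 + 26 + 25 + 25 + 23 + 20 + 12 + 11 + 10 + 7 + 6 + 5 = 197 people.
Lower bound: ⌈197/36⌉ = 6 cabins.
A packing using 6 cabins:
  cabin 1: 27 + 7 = 34
  cabin 2: 26 + 10 = 36
  cabin 3: 25 + 11 = 36
  cabin 4: 25 + 6 + 5 = 36
  cabin 5: 23 + 12 = 35
  cabin 6: 20 = 20
This matches the lower bound, so 6 is optimal.

6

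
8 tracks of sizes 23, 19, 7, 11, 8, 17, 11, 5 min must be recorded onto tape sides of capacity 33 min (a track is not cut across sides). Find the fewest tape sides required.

Total = 23 + 19 + 17 + 11 + 11 + 8 + 7 + 5 = 101 min.
Lower bound: ⌈101/33⌉ = 4 tape sides.
A packing using 4 tape sides:
  side 1: 23 + 8 = 31
  side 2: 19 + 11 = 30
  side 3: 17 + 11 + 5 = 33
  side 4: 7 = 7
This matches the lower bound, so 4 is optimal.

4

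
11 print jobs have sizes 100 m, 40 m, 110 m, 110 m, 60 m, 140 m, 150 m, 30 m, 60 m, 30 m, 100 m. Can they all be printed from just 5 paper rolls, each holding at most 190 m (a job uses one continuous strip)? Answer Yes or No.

No

Total = 930 m; ⌈930/190⌉ = 5.
6 print jobs each exceed half the capacity and cannot share a roll, forcing at least 6 paper rolls.
At least 6 paper rolls are required, but only 5 are allowed.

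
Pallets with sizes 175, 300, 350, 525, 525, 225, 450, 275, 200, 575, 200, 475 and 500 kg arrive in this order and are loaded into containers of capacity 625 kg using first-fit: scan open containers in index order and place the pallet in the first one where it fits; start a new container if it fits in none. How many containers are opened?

  175 → container 1 (new)  [load 175/625]
  300 → container 1  [load 475/625]
  350 → container 2 (new)  [load 350/625]
  525 → container 3 (new)  [load 525/625]
  525 → container 4 (new)  [load 525/625]
  225 → container 2  [load 575/625]
  450 → container 5 (new)  [load 450/625]
  275 → container 6 (new)  [load 275/625]
  200 → container 6  [load 475/625]
  575 → container 7 (new)  [load 575/625]
  200 → container 8 (new)  [load 200/625]
  475 → container 9 (new)  [load 475/625]
  500 → container 10 (new)  [load 500/625]
10 containers opened.

10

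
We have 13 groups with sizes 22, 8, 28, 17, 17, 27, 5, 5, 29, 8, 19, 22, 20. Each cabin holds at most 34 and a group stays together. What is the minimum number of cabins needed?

Total = 29 + 28 + 27 + 22 + 22 + 20 + 19 + 17 + 17 + 8 + 8 + 5 + 5 = 227.
Lower bound: ⌈227/34⌉ = 7 cabins.
A packing using 8 cabins:
  cabin 1: 29 + 5 = 34
  cabin 2: 28 + 5 = 33
  cabin 3: 27 = 27
  cabin 4: 22 + 8 = 30
  cabin 5: 22 + 8 = 30
  cabin 6: 20 = 20
  cabin 7: 19 = 19
  cabin 8: 17 + 17 = 34
No arrangement into 7 cabins stays within capacity, so 8 is optimal.

8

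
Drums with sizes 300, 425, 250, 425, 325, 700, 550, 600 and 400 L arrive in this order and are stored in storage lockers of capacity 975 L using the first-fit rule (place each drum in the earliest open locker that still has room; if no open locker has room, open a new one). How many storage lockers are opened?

5

  300 → locker 1 (new)  [load 300/975]
  425 → locker 1  [load 725/975]
  250 → locker 1  [load 975/975]
  425 → locker 2 (new)  [load 425/975]
  325 → locker 2  [load 750/975]
  700 → locker 3 (new)  [load 700/975]
  550 → locker 4 (new)  [load 550/975]
  600 → locker 5 (new)  [load 600/975]
  400 → locker 4  [load 950/975]
5 storage lockers opened.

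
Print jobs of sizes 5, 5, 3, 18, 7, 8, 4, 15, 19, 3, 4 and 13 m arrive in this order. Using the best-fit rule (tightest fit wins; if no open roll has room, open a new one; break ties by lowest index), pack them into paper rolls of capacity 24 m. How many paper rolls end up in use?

5

  5 → roll 1 (new)  [load 5/24]
  5 → roll 1  [load 10/24]
  3 → roll 1  [load 13/24]
  18 → roll 2 (new)  [load 18/24]
  7 → roll 1  [load 20/24]
  8 → roll 3 (new)  [load 8/24]
  4 → roll 1  [load 24/24]
  15 → roll 3  [load 23/24]
  19 → roll 4 (new)  [load 19/24]
  3 → roll 4  [load 22/24]
  4 → roll 2  [load 22/24]
  13 → roll 5 (new)  [load 13/24]
5 paper rolls opened.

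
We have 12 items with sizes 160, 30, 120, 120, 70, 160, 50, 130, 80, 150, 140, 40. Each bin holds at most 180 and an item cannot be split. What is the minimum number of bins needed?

8

Total = 160 + 160 + 150 + 140 + 130 + 120 + 120 + 80 + 70 + 50 + 40 + 30 = 1250.
Lower bound: ⌈1250/180⌉ = 7 bins.
A packing using 8 bins:
  bin 1: 160 = 160
  bin 2: 160 = 160
  bin 3: 150 + 30 = 180
  bin 4: 140 + 40 = 180
  bin 5: 130 + 50 = 180
  bin 6: 120 = 120
  bin 7: 120 = 120
  bin 8: 80 + 70 = 150
No arrangement into 7 bins stays within capacity, so 8 is optimal.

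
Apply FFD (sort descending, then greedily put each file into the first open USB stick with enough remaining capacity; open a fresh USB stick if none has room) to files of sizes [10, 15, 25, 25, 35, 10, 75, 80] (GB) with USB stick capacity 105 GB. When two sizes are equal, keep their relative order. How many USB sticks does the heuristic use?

Sorted descending: 80, 75, 35, 25, 25, 15, 10, 10.
  80 → USB stick 1 (new)  [load 80/105]
  75 → USB stick 2 (new)  [load 75/105]
  35 → USB stick 3 (new)  [load 35/105]
  25 → USB stick 1  [load 105/105]
  25 → USB stick 2  [load 100/105]
  15 → USB stick 3  [load 50/105]
  10 → USB stick 3  [load 60/105]
  10 → USB stick 3  [load 70/105]
3 USB sticks opened.

3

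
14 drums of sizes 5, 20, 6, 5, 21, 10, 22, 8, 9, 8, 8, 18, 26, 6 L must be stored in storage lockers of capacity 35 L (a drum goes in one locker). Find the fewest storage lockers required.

Total = 26 + 22 + 21 + 20 + 18 + 10 + 9 + 8 + 8 + 8 + 6 + 6 + 5 + 5 = 172 L.
Lower bound: ⌈172/35⌉ = 5 storage lockers.
A packing using 5 storage lockers:
  locker 1: 26 + 9 = 35
  locker 2: 22 + 8 + 5 = 35
  locker 3: 21 + 8 + 6 = 35
  locker 4: 20 + 10 + 5 = 35
  locker 5: 18 + 8 + 6 = 32
This matches the lower bound, so 5 is optimal.

5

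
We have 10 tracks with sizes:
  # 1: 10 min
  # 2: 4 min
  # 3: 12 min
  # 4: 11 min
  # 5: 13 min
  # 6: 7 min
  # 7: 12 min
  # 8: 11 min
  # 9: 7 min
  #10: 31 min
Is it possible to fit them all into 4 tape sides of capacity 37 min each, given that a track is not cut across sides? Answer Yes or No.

Yes

A valid assignment using 4 tape sides:
  side 1: 31 + 4 = 35
  side 2: 13 + 12 + 12 = 37
  side 3: 11 + 11 + 10 = 32
  side 4: 7 + 7 = 14
Every load is within 37 min, so 4 tape sides suffice.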